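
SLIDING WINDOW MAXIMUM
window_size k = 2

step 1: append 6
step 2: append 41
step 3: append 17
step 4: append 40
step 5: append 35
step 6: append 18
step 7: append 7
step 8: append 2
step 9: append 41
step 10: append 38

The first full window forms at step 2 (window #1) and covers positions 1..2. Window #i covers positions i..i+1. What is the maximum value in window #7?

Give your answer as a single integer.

step 1: append 6 -> window=[6] (not full yet)
step 2: append 41 -> window=[6, 41] -> max=41
step 3: append 17 -> window=[41, 17] -> max=41
step 4: append 40 -> window=[17, 40] -> max=40
step 5: append 35 -> window=[40, 35] -> max=40
step 6: append 18 -> window=[35, 18] -> max=35
step 7: append 7 -> window=[18, 7] -> max=18
step 8: append 2 -> window=[7, 2] -> max=7
Window #7 max = 7

Answer: 7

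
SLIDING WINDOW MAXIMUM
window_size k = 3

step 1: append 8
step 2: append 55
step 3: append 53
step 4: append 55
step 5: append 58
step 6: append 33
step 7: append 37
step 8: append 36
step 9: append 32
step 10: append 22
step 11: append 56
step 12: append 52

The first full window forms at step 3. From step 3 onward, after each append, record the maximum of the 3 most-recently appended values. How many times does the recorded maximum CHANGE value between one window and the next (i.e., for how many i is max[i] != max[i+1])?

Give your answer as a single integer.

step 1: append 8 -> window=[8] (not full yet)
step 2: append 55 -> window=[8, 55] (not full yet)
step 3: append 53 -> window=[8, 55, 53] -> max=55
step 4: append 55 -> window=[55, 53, 55] -> max=55
step 5: append 58 -> window=[53, 55, 58] -> max=58
step 6: append 33 -> window=[55, 58, 33] -> max=58
step 7: append 37 -> window=[58, 33, 37] -> max=58
step 8: append 36 -> window=[33, 37, 36] -> max=37
step 9: append 32 -> window=[37, 36, 32] -> max=37
step 10: append 22 -> window=[36, 32, 22] -> max=36
step 11: append 56 -> window=[32, 22, 56] -> max=56
step 12: append 52 -> window=[22, 56, 52] -> max=56
Recorded maximums: 55 55 58 58 58 37 37 36 56 56
Changes between consecutive maximums: 4

Answer: 4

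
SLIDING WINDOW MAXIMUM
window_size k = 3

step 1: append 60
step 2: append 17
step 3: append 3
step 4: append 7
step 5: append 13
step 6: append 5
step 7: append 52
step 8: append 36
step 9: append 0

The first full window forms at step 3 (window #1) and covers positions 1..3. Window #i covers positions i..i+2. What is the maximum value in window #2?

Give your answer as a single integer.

Answer: 17

Derivation:
step 1: append 60 -> window=[60] (not full yet)
step 2: append 17 -> window=[60, 17] (not full yet)
step 3: append 3 -> window=[60, 17, 3] -> max=60
step 4: append 7 -> window=[17, 3, 7] -> max=17
Window #2 max = 17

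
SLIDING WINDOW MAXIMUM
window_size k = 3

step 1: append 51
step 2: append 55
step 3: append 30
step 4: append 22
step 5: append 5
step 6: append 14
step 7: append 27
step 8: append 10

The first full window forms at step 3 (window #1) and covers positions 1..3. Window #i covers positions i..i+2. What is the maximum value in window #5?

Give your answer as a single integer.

step 1: append 51 -> window=[51] (not full yet)
step 2: append 55 -> window=[51, 55] (not full yet)
step 3: append 30 -> window=[51, 55, 30] -> max=55
step 4: append 22 -> window=[55, 30, 22] -> max=55
step 5: append 5 -> window=[30, 22, 5] -> max=30
step 6: append 14 -> window=[22, 5, 14] -> max=22
step 7: append 27 -> window=[5, 14, 27] -> max=27
Window #5 max = 27

Answer: 27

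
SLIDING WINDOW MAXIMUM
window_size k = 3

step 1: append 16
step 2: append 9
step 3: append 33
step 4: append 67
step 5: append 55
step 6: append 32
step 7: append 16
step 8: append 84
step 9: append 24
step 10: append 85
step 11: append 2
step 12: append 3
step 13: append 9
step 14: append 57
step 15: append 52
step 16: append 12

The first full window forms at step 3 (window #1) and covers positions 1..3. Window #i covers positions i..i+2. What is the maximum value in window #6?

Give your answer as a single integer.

step 1: append 16 -> window=[16] (not full yet)
step 2: append 9 -> window=[16, 9] (not full yet)
step 3: append 33 -> window=[16, 9, 33] -> max=33
step 4: append 67 -> window=[9, 33, 67] -> max=67
step 5: append 55 -> window=[33, 67, 55] -> max=67
step 6: append 32 -> window=[67, 55, 32] -> max=67
step 7: append 16 -> window=[55, 32, 16] -> max=55
step 8: append 84 -> window=[32, 16, 84] -> max=84
Window #6 max = 84

Answer: 84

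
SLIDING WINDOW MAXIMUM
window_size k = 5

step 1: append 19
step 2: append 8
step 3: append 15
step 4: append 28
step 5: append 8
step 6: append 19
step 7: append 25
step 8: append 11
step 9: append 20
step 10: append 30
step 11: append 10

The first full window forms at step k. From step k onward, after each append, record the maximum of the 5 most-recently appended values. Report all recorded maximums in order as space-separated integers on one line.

Answer: 28 28 28 28 25 30 30

Derivation:
step 1: append 19 -> window=[19] (not full yet)
step 2: append 8 -> window=[19, 8] (not full yet)
step 3: append 15 -> window=[19, 8, 15] (not full yet)
step 4: append 28 -> window=[19, 8, 15, 28] (not full yet)
step 5: append 8 -> window=[19, 8, 15, 28, 8] -> max=28
step 6: append 19 -> window=[8, 15, 28, 8, 19] -> max=28
step 7: append 25 -> window=[15, 28, 8, 19, 25] -> max=28
step 8: append 11 -> window=[28, 8, 19, 25, 11] -> max=28
step 9: append 20 -> window=[8, 19, 25, 11, 20] -> max=25
step 10: append 30 -> window=[19, 25, 11, 20, 30] -> max=30
step 11: append 10 -> window=[25, 11, 20, 30, 10] -> max=30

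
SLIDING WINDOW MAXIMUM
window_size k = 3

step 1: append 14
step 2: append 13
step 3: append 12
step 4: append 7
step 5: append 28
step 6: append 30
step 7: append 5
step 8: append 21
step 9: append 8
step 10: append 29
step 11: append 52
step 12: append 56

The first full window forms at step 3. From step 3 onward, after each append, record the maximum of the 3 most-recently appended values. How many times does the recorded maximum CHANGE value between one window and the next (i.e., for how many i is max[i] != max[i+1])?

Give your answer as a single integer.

Answer: 7

Derivation:
step 1: append 14 -> window=[14] (not full yet)
step 2: append 13 -> window=[14, 13] (not full yet)
step 3: append 12 -> window=[14, 13, 12] -> max=14
step 4: append 7 -> window=[13, 12, 7] -> max=13
step 5: append 28 -> window=[12, 7, 28] -> max=28
step 6: append 30 -> window=[7, 28, 30] -> max=30
step 7: append 5 -> window=[28, 30, 5] -> max=30
step 8: append 21 -> window=[30, 5, 21] -> max=30
step 9: append 8 -> window=[5, 21, 8] -> max=21
step 10: append 29 -> window=[21, 8, 29] -> max=29
step 11: append 52 -> window=[8, 29, 52] -> max=52
step 12: append 56 -> window=[29, 52, 56] -> max=56
Recorded maximums: 14 13 28 30 30 30 21 29 52 56
Changes between consecutive maximums: 7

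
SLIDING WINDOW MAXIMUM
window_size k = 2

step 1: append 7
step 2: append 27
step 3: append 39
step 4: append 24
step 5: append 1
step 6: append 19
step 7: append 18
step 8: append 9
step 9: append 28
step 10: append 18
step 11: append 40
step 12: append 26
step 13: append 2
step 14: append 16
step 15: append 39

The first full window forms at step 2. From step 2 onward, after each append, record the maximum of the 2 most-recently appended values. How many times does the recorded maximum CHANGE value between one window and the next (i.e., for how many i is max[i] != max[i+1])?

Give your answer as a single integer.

step 1: append 7 -> window=[7] (not full yet)
step 2: append 27 -> window=[7, 27] -> max=27
step 3: append 39 -> window=[27, 39] -> max=39
step 4: append 24 -> window=[39, 24] -> max=39
step 5: append 1 -> window=[24, 1] -> max=24
step 6: append 19 -> window=[1, 19] -> max=19
step 7: append 18 -> window=[19, 18] -> max=19
step 8: append 9 -> window=[18, 9] -> max=18
step 9: append 28 -> window=[9, 28] -> max=28
step 10: append 18 -> window=[28, 18] -> max=28
step 11: append 40 -> window=[18, 40] -> max=40
step 12: append 26 -> window=[40, 26] -> max=40
step 13: append 2 -> window=[26, 2] -> max=26
step 14: append 16 -> window=[2, 16] -> max=16
step 15: append 39 -> window=[16, 39] -> max=39
Recorded maximums: 27 39 39 24 19 19 18 28 28 40 40 26 16 39
Changes between consecutive maximums: 9

Answer: 9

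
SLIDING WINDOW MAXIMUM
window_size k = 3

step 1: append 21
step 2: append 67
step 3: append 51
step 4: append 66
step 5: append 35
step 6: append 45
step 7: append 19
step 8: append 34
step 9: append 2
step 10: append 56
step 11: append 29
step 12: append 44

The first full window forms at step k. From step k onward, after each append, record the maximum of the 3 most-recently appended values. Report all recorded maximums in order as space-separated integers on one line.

step 1: append 21 -> window=[21] (not full yet)
step 2: append 67 -> window=[21, 67] (not full yet)
step 3: append 51 -> window=[21, 67, 51] -> max=67
step 4: append 66 -> window=[67, 51, 66] -> max=67
step 5: append 35 -> window=[51, 66, 35] -> max=66
step 6: append 45 -> window=[66, 35, 45] -> max=66
step 7: append 19 -> window=[35, 45, 19] -> max=45
step 8: append 34 -> window=[45, 19, 34] -> max=45
step 9: append 2 -> window=[19, 34, 2] -> max=34
step 10: append 56 -> window=[34, 2, 56] -> max=56
step 11: append 29 -> window=[2, 56, 29] -> max=56
step 12: append 44 -> window=[56, 29, 44] -> max=56

Answer: 67 67 66 66 45 45 34 56 56 56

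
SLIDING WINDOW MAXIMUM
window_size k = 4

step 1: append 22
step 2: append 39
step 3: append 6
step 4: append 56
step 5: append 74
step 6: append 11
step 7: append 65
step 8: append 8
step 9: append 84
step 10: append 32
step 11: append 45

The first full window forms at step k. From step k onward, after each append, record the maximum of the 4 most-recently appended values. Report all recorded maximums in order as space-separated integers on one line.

step 1: append 22 -> window=[22] (not full yet)
step 2: append 39 -> window=[22, 39] (not full yet)
step 3: append 6 -> window=[22, 39, 6] (not full yet)
step 4: append 56 -> window=[22, 39, 6, 56] -> max=56
step 5: append 74 -> window=[39, 6, 56, 74] -> max=74
step 6: append 11 -> window=[6, 56, 74, 11] -> max=74
step 7: append 65 -> window=[56, 74, 11, 65] -> max=74
step 8: append 8 -> window=[74, 11, 65, 8] -> max=74
step 9: append 84 -> window=[11, 65, 8, 84] -> max=84
step 10: append 32 -> window=[65, 8, 84, 32] -> max=84
step 11: append 45 -> window=[8, 84, 32, 45] -> max=84

Answer: 56 74 74 74 74 84 84 84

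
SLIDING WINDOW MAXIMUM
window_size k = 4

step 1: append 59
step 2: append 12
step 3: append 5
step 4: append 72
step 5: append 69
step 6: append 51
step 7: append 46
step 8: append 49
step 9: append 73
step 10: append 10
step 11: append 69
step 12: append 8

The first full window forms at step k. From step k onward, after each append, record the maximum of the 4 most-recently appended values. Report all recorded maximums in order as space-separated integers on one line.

Answer: 72 72 72 72 69 73 73 73 73

Derivation:
step 1: append 59 -> window=[59] (not full yet)
step 2: append 12 -> window=[59, 12] (not full yet)
step 3: append 5 -> window=[59, 12, 5] (not full yet)
step 4: append 72 -> window=[59, 12, 5, 72] -> max=72
step 5: append 69 -> window=[12, 5, 72, 69] -> max=72
step 6: append 51 -> window=[5, 72, 69, 51] -> max=72
step 7: append 46 -> window=[72, 69, 51, 46] -> max=72
step 8: append 49 -> window=[69, 51, 46, 49] -> max=69
step 9: append 73 -> window=[51, 46, 49, 73] -> max=73
step 10: append 10 -> window=[46, 49, 73, 10] -> max=73
step 11: append 69 -> window=[49, 73, 10, 69] -> max=73
step 12: append 8 -> window=[73, 10, 69, 8] -> max=73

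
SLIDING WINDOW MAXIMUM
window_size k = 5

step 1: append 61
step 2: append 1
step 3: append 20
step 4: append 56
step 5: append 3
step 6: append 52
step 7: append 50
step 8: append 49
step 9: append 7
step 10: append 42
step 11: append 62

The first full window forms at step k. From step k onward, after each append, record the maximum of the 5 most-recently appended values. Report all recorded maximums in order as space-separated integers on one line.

Answer: 61 56 56 56 52 52 62

Derivation:
step 1: append 61 -> window=[61] (not full yet)
step 2: append 1 -> window=[61, 1] (not full yet)
step 3: append 20 -> window=[61, 1, 20] (not full yet)
step 4: append 56 -> window=[61, 1, 20, 56] (not full yet)
step 5: append 3 -> window=[61, 1, 20, 56, 3] -> max=61
step 6: append 52 -> window=[1, 20, 56, 3, 52] -> max=56
step 7: append 50 -> window=[20, 56, 3, 52, 50] -> max=56
step 8: append 49 -> window=[56, 3, 52, 50, 49] -> max=56
step 9: append 7 -> window=[3, 52, 50, 49, 7] -> max=52
step 10: append 42 -> window=[52, 50, 49, 7, 42] -> max=52
step 11: append 62 -> window=[50, 49, 7, 42, 62] -> max=62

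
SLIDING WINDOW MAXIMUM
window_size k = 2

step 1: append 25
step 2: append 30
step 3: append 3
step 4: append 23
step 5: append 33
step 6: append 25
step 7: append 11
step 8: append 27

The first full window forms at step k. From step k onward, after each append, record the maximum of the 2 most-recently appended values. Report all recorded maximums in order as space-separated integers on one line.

step 1: append 25 -> window=[25] (not full yet)
step 2: append 30 -> window=[25, 30] -> max=30
step 3: append 3 -> window=[30, 3] -> max=30
step 4: append 23 -> window=[3, 23] -> max=23
step 5: append 33 -> window=[23, 33] -> max=33
step 6: append 25 -> window=[33, 25] -> max=33
step 7: append 11 -> window=[25, 11] -> max=25
step 8: append 27 -> window=[11, 27] -> max=27

Answer: 30 30 23 33 33 25 27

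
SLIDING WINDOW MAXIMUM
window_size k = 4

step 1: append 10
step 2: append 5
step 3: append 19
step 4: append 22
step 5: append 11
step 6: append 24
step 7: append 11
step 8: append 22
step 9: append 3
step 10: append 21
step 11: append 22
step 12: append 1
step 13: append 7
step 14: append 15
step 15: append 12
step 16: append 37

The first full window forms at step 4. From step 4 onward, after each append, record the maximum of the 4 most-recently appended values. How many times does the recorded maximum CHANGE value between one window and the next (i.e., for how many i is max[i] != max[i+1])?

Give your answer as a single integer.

step 1: append 10 -> window=[10] (not full yet)
step 2: append 5 -> window=[10, 5] (not full yet)
step 3: append 19 -> window=[10, 5, 19] (not full yet)
step 4: append 22 -> window=[10, 5, 19, 22] -> max=22
step 5: append 11 -> window=[5, 19, 22, 11] -> max=22
step 6: append 24 -> window=[19, 22, 11, 24] -> max=24
step 7: append 11 -> window=[22, 11, 24, 11] -> max=24
step 8: append 22 -> window=[11, 24, 11, 22] -> max=24
step 9: append 3 -> window=[24, 11, 22, 3] -> max=24
step 10: append 21 -> window=[11, 22, 3, 21] -> max=22
step 11: append 22 -> window=[22, 3, 21, 22] -> max=22
step 12: append 1 -> window=[3, 21, 22, 1] -> max=22
step 13: append 7 -> window=[21, 22, 1, 7] -> max=22
step 14: append 15 -> window=[22, 1, 7, 15] -> max=22
step 15: append 12 -> window=[1, 7, 15, 12] -> max=15
step 16: append 37 -> window=[7, 15, 12, 37] -> max=37
Recorded maximums: 22 22 24 24 24 24 22 22 22 22 22 15 37
Changes between consecutive maximums: 4

Answer: 4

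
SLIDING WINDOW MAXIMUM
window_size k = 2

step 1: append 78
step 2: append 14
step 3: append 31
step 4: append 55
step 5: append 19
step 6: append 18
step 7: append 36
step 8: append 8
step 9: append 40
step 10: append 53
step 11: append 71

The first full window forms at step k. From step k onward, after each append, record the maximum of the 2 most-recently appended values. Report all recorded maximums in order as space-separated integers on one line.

Answer: 78 31 55 55 19 36 36 40 53 71

Derivation:
step 1: append 78 -> window=[78] (not full yet)
step 2: append 14 -> window=[78, 14] -> max=78
step 3: append 31 -> window=[14, 31] -> max=31
step 4: append 55 -> window=[31, 55] -> max=55
step 5: append 19 -> window=[55, 19] -> max=55
step 6: append 18 -> window=[19, 18] -> max=19
step 7: append 36 -> window=[18, 36] -> max=36
step 8: append 8 -> window=[36, 8] -> max=36
step 9: append 40 -> window=[8, 40] -> max=40
step 10: append 53 -> window=[40, 53] -> max=53
step 11: append 71 -> window=[53, 71] -> max=71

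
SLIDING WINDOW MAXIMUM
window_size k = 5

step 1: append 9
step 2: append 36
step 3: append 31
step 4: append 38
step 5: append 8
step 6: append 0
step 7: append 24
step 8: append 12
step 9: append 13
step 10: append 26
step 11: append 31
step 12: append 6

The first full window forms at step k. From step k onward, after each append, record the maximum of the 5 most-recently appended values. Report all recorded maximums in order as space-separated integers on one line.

Answer: 38 38 38 38 24 26 31 31

Derivation:
step 1: append 9 -> window=[9] (not full yet)
step 2: append 36 -> window=[9, 36] (not full yet)
step 3: append 31 -> window=[9, 36, 31] (not full yet)
step 4: append 38 -> window=[9, 36, 31, 38] (not full yet)
step 5: append 8 -> window=[9, 36, 31, 38, 8] -> max=38
step 6: append 0 -> window=[36, 31, 38, 8, 0] -> max=38
step 7: append 24 -> window=[31, 38, 8, 0, 24] -> max=38
step 8: append 12 -> window=[38, 8, 0, 24, 12] -> max=38
step 9: append 13 -> window=[8, 0, 24, 12, 13] -> max=24
step 10: append 26 -> window=[0, 24, 12, 13, 26] -> max=26
step 11: append 31 -> window=[24, 12, 13, 26, 31] -> max=31
step 12: append 6 -> window=[12, 13, 26, 31, 6] -> max=31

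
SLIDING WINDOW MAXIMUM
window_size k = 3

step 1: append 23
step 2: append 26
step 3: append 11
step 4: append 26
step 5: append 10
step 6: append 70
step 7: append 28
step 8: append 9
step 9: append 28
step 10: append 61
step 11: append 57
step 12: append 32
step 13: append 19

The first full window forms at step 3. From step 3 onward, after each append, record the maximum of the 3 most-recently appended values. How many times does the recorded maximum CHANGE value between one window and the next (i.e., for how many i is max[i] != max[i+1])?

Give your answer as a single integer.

Answer: 4

Derivation:
step 1: append 23 -> window=[23] (not full yet)
step 2: append 26 -> window=[23, 26] (not full yet)
step 3: append 11 -> window=[23, 26, 11] -> max=26
step 4: append 26 -> window=[26, 11, 26] -> max=26
step 5: append 10 -> window=[11, 26, 10] -> max=26
step 6: append 70 -> window=[26, 10, 70] -> max=70
step 7: append 28 -> window=[10, 70, 28] -> max=70
step 8: append 9 -> window=[70, 28, 9] -> max=70
step 9: append 28 -> window=[28, 9, 28] -> max=28
step 10: append 61 -> window=[9, 28, 61] -> max=61
step 11: append 57 -> window=[28, 61, 57] -> max=61
step 12: append 32 -> window=[61, 57, 32] -> max=61
step 13: append 19 -> window=[57, 32, 19] -> max=57
Recorded maximums: 26 26 26 70 70 70 28 61 61 61 57
Changes between consecutive maximums: 4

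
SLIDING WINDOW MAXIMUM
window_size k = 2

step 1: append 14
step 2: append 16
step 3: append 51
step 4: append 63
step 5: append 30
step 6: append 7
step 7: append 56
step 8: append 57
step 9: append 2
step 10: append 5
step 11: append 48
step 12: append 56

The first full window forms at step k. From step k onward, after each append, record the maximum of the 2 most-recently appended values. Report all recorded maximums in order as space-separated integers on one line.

Answer: 16 51 63 63 30 56 57 57 5 48 56

Derivation:
step 1: append 14 -> window=[14] (not full yet)
step 2: append 16 -> window=[14, 16] -> max=16
step 3: append 51 -> window=[16, 51] -> max=51
step 4: append 63 -> window=[51, 63] -> max=63
step 5: append 30 -> window=[63, 30] -> max=63
step 6: append 7 -> window=[30, 7] -> max=30
step 7: append 56 -> window=[7, 56] -> max=56
step 8: append 57 -> window=[56, 57] -> max=57
step 9: append 2 -> window=[57, 2] -> max=57
step 10: append 5 -> window=[2, 5] -> max=5
step 11: append 48 -> window=[5, 48] -> max=48
step 12: append 56 -> window=[48, 56] -> max=56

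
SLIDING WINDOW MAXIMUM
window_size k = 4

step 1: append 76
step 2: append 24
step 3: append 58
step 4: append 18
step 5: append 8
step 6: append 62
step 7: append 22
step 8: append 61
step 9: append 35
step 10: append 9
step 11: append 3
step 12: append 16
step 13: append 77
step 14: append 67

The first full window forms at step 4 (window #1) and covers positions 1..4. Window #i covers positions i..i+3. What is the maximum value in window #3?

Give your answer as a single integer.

Answer: 62

Derivation:
step 1: append 76 -> window=[76] (not full yet)
step 2: append 24 -> window=[76, 24] (not full yet)
step 3: append 58 -> window=[76, 24, 58] (not full yet)
step 4: append 18 -> window=[76, 24, 58, 18] -> max=76
step 5: append 8 -> window=[24, 58, 18, 8] -> max=58
step 6: append 62 -> window=[58, 18, 8, 62] -> max=62
Window #3 max = 62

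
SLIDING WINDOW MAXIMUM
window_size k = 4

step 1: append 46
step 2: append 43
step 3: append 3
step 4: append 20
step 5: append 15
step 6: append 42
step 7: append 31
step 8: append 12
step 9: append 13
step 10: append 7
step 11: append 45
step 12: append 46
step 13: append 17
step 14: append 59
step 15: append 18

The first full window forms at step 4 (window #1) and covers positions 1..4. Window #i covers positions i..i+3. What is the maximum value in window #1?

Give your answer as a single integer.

step 1: append 46 -> window=[46] (not full yet)
step 2: append 43 -> window=[46, 43] (not full yet)
step 3: append 3 -> window=[46, 43, 3] (not full yet)
step 4: append 20 -> window=[46, 43, 3, 20] -> max=46
Window #1 max = 46

Answer: 46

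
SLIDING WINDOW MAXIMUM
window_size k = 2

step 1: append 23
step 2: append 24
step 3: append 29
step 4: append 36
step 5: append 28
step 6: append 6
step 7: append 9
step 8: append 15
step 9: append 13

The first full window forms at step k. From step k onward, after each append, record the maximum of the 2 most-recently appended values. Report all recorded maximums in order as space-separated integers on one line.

step 1: append 23 -> window=[23] (not full yet)
step 2: append 24 -> window=[23, 24] -> max=24
step 3: append 29 -> window=[24, 29] -> max=29
step 4: append 36 -> window=[29, 36] -> max=36
step 5: append 28 -> window=[36, 28] -> max=36
step 6: append 6 -> window=[28, 6] -> max=28
step 7: append 9 -> window=[6, 9] -> max=9
step 8: append 15 -> window=[9, 15] -> max=15
step 9: append 13 -> window=[15, 13] -> max=15

Answer: 24 29 36 36 28 9 15 15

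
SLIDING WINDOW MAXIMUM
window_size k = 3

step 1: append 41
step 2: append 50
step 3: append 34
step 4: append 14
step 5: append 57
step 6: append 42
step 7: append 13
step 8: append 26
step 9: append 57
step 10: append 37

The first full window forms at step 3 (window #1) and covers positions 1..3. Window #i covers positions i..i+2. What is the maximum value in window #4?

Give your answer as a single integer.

step 1: append 41 -> window=[41] (not full yet)
step 2: append 50 -> window=[41, 50] (not full yet)
step 3: append 34 -> window=[41, 50, 34] -> max=50
step 4: append 14 -> window=[50, 34, 14] -> max=50
step 5: append 57 -> window=[34, 14, 57] -> max=57
step 6: append 42 -> window=[14, 57, 42] -> max=57
Window #4 max = 57

Answer: 57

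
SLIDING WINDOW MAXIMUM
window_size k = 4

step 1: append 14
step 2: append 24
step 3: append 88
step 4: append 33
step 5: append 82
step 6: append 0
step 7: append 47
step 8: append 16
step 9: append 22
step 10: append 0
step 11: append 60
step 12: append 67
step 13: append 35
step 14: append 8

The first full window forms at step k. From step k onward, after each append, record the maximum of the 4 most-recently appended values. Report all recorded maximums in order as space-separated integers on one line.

Answer: 88 88 88 82 82 47 47 60 67 67 67

Derivation:
step 1: append 14 -> window=[14] (not full yet)
step 2: append 24 -> window=[14, 24] (not full yet)
step 3: append 88 -> window=[14, 24, 88] (not full yet)
step 4: append 33 -> window=[14, 24, 88, 33] -> max=88
step 5: append 82 -> window=[24, 88, 33, 82] -> max=88
step 6: append 0 -> window=[88, 33, 82, 0] -> max=88
step 7: append 47 -> window=[33, 82, 0, 47] -> max=82
step 8: append 16 -> window=[82, 0, 47, 16] -> max=82
step 9: append 22 -> window=[0, 47, 16, 22] -> max=47
step 10: append 0 -> window=[47, 16, 22, 0] -> max=47
step 11: append 60 -> window=[16, 22, 0, 60] -> max=60
step 12: append 67 -> window=[22, 0, 60, 67] -> max=67
step 13: append 35 -> window=[0, 60, 67, 35] -> max=67
step 14: append 8 -> window=[60, 67, 35, 8] -> max=67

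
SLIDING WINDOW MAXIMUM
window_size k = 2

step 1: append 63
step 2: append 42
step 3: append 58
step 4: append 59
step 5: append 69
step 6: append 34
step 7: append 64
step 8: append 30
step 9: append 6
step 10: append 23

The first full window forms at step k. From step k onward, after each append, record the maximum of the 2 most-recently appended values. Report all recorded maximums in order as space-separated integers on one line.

Answer: 63 58 59 69 69 64 64 30 23

Derivation:
step 1: append 63 -> window=[63] (not full yet)
step 2: append 42 -> window=[63, 42] -> max=63
step 3: append 58 -> window=[42, 58] -> max=58
step 4: append 59 -> window=[58, 59] -> max=59
step 5: append 69 -> window=[59, 69] -> max=69
step 6: append 34 -> window=[69, 34] -> max=69
step 7: append 64 -> window=[34, 64] -> max=64
step 8: append 30 -> window=[64, 30] -> max=64
step 9: append 6 -> window=[30, 6] -> max=30
step 10: append 23 -> window=[6, 23] -> max=23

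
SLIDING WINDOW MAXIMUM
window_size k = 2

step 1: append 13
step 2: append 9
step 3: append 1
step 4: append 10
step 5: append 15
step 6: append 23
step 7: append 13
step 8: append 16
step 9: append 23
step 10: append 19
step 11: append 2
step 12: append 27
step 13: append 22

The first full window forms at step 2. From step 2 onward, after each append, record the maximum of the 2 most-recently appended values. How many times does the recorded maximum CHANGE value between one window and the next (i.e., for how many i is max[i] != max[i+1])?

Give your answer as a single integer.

Answer: 8

Derivation:
step 1: append 13 -> window=[13] (not full yet)
step 2: append 9 -> window=[13, 9] -> max=13
step 3: append 1 -> window=[9, 1] -> max=9
step 4: append 10 -> window=[1, 10] -> max=10
step 5: append 15 -> window=[10, 15] -> max=15
step 6: append 23 -> window=[15, 23] -> max=23
step 7: append 13 -> window=[23, 13] -> max=23
step 8: append 16 -> window=[13, 16] -> max=16
step 9: append 23 -> window=[16, 23] -> max=23
step 10: append 19 -> window=[23, 19] -> max=23
step 11: append 2 -> window=[19, 2] -> max=19
step 12: append 27 -> window=[2, 27] -> max=27
step 13: append 22 -> window=[27, 22] -> max=27
Recorded maximums: 13 9 10 15 23 23 16 23 23 19 27 27
Changes between consecutive maximums: 8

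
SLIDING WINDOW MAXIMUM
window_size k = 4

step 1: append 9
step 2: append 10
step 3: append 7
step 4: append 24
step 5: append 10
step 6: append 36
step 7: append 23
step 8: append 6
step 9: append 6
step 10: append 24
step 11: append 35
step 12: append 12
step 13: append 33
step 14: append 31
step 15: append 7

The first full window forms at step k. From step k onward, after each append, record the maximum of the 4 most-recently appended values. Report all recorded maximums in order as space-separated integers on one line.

Answer: 24 24 36 36 36 36 24 35 35 35 35 33

Derivation:
step 1: append 9 -> window=[9] (not full yet)
step 2: append 10 -> window=[9, 10] (not full yet)
step 3: append 7 -> window=[9, 10, 7] (not full yet)
step 4: append 24 -> window=[9, 10, 7, 24] -> max=24
step 5: append 10 -> window=[10, 7, 24, 10] -> max=24
step 6: append 36 -> window=[7, 24, 10, 36] -> max=36
step 7: append 23 -> window=[24, 10, 36, 23] -> max=36
step 8: append 6 -> window=[10, 36, 23, 6] -> max=36
step 9: append 6 -> window=[36, 23, 6, 6] -> max=36
step 10: append 24 -> window=[23, 6, 6, 24] -> max=24
step 11: append 35 -> window=[6, 6, 24, 35] -> max=35
step 12: append 12 -> window=[6, 24, 35, 12] -> max=35
step 13: append 33 -> window=[24, 35, 12, 33] -> max=35
step 14: append 31 -> window=[35, 12, 33, 31] -> max=35
step 15: append 7 -> window=[12, 33, 31, 7] -> max=33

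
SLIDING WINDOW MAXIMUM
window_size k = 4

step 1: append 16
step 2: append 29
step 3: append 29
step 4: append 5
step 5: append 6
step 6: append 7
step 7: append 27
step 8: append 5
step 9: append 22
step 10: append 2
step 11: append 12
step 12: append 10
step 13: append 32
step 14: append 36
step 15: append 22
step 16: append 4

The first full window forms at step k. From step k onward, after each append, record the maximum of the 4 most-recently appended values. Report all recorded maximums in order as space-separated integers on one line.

step 1: append 16 -> window=[16] (not full yet)
step 2: append 29 -> window=[16, 29] (not full yet)
step 3: append 29 -> window=[16, 29, 29] (not full yet)
step 4: append 5 -> window=[16, 29, 29, 5] -> max=29
step 5: append 6 -> window=[29, 29, 5, 6] -> max=29
step 6: append 7 -> window=[29, 5, 6, 7] -> max=29
step 7: append 27 -> window=[5, 6, 7, 27] -> max=27
step 8: append 5 -> window=[6, 7, 27, 5] -> max=27
step 9: append 22 -> window=[7, 27, 5, 22] -> max=27
step 10: append 2 -> window=[27, 5, 22, 2] -> max=27
step 11: append 12 -> window=[5, 22, 2, 12] -> max=22
step 12: append 10 -> window=[22, 2, 12, 10] -> max=22
step 13: append 32 -> window=[2, 12, 10, 32] -> max=32
step 14: append 36 -> window=[12, 10, 32, 36] -> max=36
step 15: append 22 -> window=[10, 32, 36, 22] -> max=36
step 16: append 4 -> window=[32, 36, 22, 4] -> max=36

Answer: 29 29 29 27 27 27 27 22 22 32 36 36 36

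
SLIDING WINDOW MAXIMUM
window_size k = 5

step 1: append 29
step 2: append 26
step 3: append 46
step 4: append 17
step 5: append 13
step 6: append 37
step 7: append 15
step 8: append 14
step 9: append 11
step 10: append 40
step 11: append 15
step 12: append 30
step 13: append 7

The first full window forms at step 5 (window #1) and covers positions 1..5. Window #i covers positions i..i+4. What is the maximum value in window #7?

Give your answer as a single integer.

step 1: append 29 -> window=[29] (not full yet)
step 2: append 26 -> window=[29, 26] (not full yet)
step 3: append 46 -> window=[29, 26, 46] (not full yet)
step 4: append 17 -> window=[29, 26, 46, 17] (not full yet)
step 5: append 13 -> window=[29, 26, 46, 17, 13] -> max=46
step 6: append 37 -> window=[26, 46, 17, 13, 37] -> max=46
step 7: append 15 -> window=[46, 17, 13, 37, 15] -> max=46
step 8: append 14 -> window=[17, 13, 37, 15, 14] -> max=37
step 9: append 11 -> window=[13, 37, 15, 14, 11] -> max=37
step 10: append 40 -> window=[37, 15, 14, 11, 40] -> max=40
step 11: append 15 -> window=[15, 14, 11, 40, 15] -> max=40
Window #7 max = 40

Answer: 40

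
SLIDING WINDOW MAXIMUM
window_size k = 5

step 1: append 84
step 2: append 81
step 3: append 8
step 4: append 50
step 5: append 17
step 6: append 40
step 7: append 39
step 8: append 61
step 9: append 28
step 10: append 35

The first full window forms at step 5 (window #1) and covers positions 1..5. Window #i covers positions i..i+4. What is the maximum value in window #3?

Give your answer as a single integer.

step 1: append 84 -> window=[84] (not full yet)
step 2: append 81 -> window=[84, 81] (not full yet)
step 3: append 8 -> window=[84, 81, 8] (not full yet)
step 4: append 50 -> window=[84, 81, 8, 50] (not full yet)
step 5: append 17 -> window=[84, 81, 8, 50, 17] -> max=84
step 6: append 40 -> window=[81, 8, 50, 17, 40] -> max=81
step 7: append 39 -> window=[8, 50, 17, 40, 39] -> max=50
Window #3 max = 50

Answer: 50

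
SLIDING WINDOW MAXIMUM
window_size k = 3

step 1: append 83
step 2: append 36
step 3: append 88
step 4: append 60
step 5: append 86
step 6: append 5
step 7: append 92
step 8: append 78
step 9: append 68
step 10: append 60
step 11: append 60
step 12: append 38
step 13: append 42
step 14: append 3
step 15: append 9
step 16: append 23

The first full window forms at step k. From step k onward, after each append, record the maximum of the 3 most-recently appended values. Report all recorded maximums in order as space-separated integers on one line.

Answer: 88 88 88 86 92 92 92 78 68 60 60 42 42 23

Derivation:
step 1: append 83 -> window=[83] (not full yet)
step 2: append 36 -> window=[83, 36] (not full yet)
step 3: append 88 -> window=[83, 36, 88] -> max=88
step 4: append 60 -> window=[36, 88, 60] -> max=88
step 5: append 86 -> window=[88, 60, 86] -> max=88
step 6: append 5 -> window=[60, 86, 5] -> max=86
step 7: append 92 -> window=[86, 5, 92] -> max=92
step 8: append 78 -> window=[5, 92, 78] -> max=92
step 9: append 68 -> window=[92, 78, 68] -> max=92
step 10: append 60 -> window=[78, 68, 60] -> max=78
step 11: append 60 -> window=[68, 60, 60] -> max=68
step 12: append 38 -> window=[60, 60, 38] -> max=60
step 13: append 42 -> window=[60, 38, 42] -> max=60
step 14: append 3 -> window=[38, 42, 3] -> max=42
step 15: append 9 -> window=[42, 3, 9] -> max=42
step 16: append 23 -> window=[3, 9, 23] -> max=23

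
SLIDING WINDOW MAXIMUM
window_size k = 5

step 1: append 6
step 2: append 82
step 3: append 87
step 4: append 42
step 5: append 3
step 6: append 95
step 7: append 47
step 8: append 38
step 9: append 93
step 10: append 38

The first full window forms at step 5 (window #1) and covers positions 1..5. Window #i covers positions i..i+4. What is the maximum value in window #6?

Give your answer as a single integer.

Answer: 95

Derivation:
step 1: append 6 -> window=[6] (not full yet)
step 2: append 82 -> window=[6, 82] (not full yet)
step 3: append 87 -> window=[6, 82, 87] (not full yet)
step 4: append 42 -> window=[6, 82, 87, 42] (not full yet)
step 5: append 3 -> window=[6, 82, 87, 42, 3] -> max=87
step 6: append 95 -> window=[82, 87, 42, 3, 95] -> max=95
step 7: append 47 -> window=[87, 42, 3, 95, 47] -> max=95
step 8: append 38 -> window=[42, 3, 95, 47, 38] -> max=95
step 9: append 93 -> window=[3, 95, 47, 38, 93] -> max=95
step 10: append 38 -> window=[95, 47, 38, 93, 38] -> max=95
Window #6 max = 95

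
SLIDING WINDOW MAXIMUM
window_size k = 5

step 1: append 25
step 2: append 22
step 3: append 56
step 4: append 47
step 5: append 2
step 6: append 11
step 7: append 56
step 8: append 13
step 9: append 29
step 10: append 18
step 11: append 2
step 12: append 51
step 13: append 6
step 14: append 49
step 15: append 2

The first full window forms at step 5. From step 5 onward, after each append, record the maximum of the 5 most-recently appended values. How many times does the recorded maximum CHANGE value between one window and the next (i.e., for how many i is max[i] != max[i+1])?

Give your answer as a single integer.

step 1: append 25 -> window=[25] (not full yet)
step 2: append 22 -> window=[25, 22] (not full yet)
step 3: append 56 -> window=[25, 22, 56] (not full yet)
step 4: append 47 -> window=[25, 22, 56, 47] (not full yet)
step 5: append 2 -> window=[25, 22, 56, 47, 2] -> max=56
step 6: append 11 -> window=[22, 56, 47, 2, 11] -> max=56
step 7: append 56 -> window=[56, 47, 2, 11, 56] -> max=56
step 8: append 13 -> window=[47, 2, 11, 56, 13] -> max=56
step 9: append 29 -> window=[2, 11, 56, 13, 29] -> max=56
step 10: append 18 -> window=[11, 56, 13, 29, 18] -> max=56
step 11: append 2 -> window=[56, 13, 29, 18, 2] -> max=56
step 12: append 51 -> window=[13, 29, 18, 2, 51] -> max=51
step 13: append 6 -> window=[29, 18, 2, 51, 6] -> max=51
step 14: append 49 -> window=[18, 2, 51, 6, 49] -> max=51
step 15: append 2 -> window=[2, 51, 6, 49, 2] -> max=51
Recorded maximums: 56 56 56 56 56 56 56 51 51 51 51
Changes between consecutive maximums: 1

Answer: 1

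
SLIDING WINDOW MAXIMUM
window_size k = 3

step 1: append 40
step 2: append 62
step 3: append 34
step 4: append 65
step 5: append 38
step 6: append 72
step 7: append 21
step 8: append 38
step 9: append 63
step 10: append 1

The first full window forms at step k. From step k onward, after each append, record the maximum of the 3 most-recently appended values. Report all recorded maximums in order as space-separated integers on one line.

step 1: append 40 -> window=[40] (not full yet)
step 2: append 62 -> window=[40, 62] (not full yet)
step 3: append 34 -> window=[40, 62, 34] -> max=62
step 4: append 65 -> window=[62, 34, 65] -> max=65
step 5: append 38 -> window=[34, 65, 38] -> max=65
step 6: append 72 -> window=[65, 38, 72] -> max=72
step 7: append 21 -> window=[38, 72, 21] -> max=72
step 8: append 38 -> window=[72, 21, 38] -> max=72
step 9: append 63 -> window=[21, 38, 63] -> max=63
step 10: append 1 -> window=[38, 63, 1] -> max=63

Answer: 62 65 65 72 72 72 63 63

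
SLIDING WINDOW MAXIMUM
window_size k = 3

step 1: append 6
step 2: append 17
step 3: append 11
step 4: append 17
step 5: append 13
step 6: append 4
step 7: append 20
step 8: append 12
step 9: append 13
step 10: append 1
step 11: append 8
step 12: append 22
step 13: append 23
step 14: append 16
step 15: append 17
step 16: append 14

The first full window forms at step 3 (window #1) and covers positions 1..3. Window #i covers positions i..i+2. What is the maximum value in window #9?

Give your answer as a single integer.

step 1: append 6 -> window=[6] (not full yet)
step 2: append 17 -> window=[6, 17] (not full yet)
step 3: append 11 -> window=[6, 17, 11] -> max=17
step 4: append 17 -> window=[17, 11, 17] -> max=17
step 5: append 13 -> window=[11, 17, 13] -> max=17
step 6: append 4 -> window=[17, 13, 4] -> max=17
step 7: append 20 -> window=[13, 4, 20] -> max=20
step 8: append 12 -> window=[4, 20, 12] -> max=20
step 9: append 13 -> window=[20, 12, 13] -> max=20
step 10: append 1 -> window=[12, 13, 1] -> max=13
step 11: append 8 -> window=[13, 1, 8] -> max=13
Window #9 max = 13

Answer: 13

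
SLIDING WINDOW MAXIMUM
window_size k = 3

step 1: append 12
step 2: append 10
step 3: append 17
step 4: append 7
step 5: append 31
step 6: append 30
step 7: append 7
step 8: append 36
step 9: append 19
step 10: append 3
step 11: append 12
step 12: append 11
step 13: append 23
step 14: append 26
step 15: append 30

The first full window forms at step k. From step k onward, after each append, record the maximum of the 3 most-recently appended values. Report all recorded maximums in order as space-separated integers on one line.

Answer: 17 17 31 31 31 36 36 36 19 12 23 26 30

Derivation:
step 1: append 12 -> window=[12] (not full yet)
step 2: append 10 -> window=[12, 10] (not full yet)
step 3: append 17 -> window=[12, 10, 17] -> max=17
step 4: append 7 -> window=[10, 17, 7] -> max=17
step 5: append 31 -> window=[17, 7, 31] -> max=31
step 6: append 30 -> window=[7, 31, 30] -> max=31
step 7: append 7 -> window=[31, 30, 7] -> max=31
step 8: append 36 -> window=[30, 7, 36] -> max=36
step 9: append 19 -> window=[7, 36, 19] -> max=36
step 10: append 3 -> window=[36, 19, 3] -> max=36
step 11: append 12 -> window=[19, 3, 12] -> max=19
step 12: append 11 -> window=[3, 12, 11] -> max=12
step 13: append 23 -> window=[12, 11, 23] -> max=23
step 14: append 26 -> window=[11, 23, 26] -> max=26
step 15: append 30 -> window=[23, 26, 30] -> max=30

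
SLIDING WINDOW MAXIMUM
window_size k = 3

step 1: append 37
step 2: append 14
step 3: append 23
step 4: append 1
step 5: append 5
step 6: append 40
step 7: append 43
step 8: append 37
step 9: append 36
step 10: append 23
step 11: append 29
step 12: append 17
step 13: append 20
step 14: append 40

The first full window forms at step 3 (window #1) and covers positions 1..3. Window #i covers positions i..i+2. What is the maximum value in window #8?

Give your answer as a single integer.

Answer: 37

Derivation:
step 1: append 37 -> window=[37] (not full yet)
step 2: append 14 -> window=[37, 14] (not full yet)
step 3: append 23 -> window=[37, 14, 23] -> max=37
step 4: append 1 -> window=[14, 23, 1] -> max=23
step 5: append 5 -> window=[23, 1, 5] -> max=23
step 6: append 40 -> window=[1, 5, 40] -> max=40
step 7: append 43 -> window=[5, 40, 43] -> max=43
step 8: append 37 -> window=[40, 43, 37] -> max=43
step 9: append 36 -> window=[43, 37, 36] -> max=43
step 10: append 23 -> window=[37, 36, 23] -> max=37
Window #8 max = 37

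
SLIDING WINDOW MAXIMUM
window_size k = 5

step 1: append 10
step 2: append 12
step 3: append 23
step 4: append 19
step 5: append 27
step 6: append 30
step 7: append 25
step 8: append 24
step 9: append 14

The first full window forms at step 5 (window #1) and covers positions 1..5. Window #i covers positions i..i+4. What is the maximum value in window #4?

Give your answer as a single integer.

step 1: append 10 -> window=[10] (not full yet)
step 2: append 12 -> window=[10, 12] (not full yet)
step 3: append 23 -> window=[10, 12, 23] (not full yet)
step 4: append 19 -> window=[10, 12, 23, 19] (not full yet)
step 5: append 27 -> window=[10, 12, 23, 19, 27] -> max=27
step 6: append 30 -> window=[12, 23, 19, 27, 30] -> max=30
step 7: append 25 -> window=[23, 19, 27, 30, 25] -> max=30
step 8: append 24 -> window=[19, 27, 30, 25, 24] -> max=30
Window #4 max = 30

Answer: 30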